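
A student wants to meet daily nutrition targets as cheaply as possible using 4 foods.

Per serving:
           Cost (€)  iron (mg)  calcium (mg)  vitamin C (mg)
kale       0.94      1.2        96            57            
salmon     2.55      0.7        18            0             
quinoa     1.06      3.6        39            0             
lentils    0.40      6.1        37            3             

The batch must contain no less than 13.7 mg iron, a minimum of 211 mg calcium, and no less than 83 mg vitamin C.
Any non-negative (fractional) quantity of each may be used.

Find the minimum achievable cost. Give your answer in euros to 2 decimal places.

Treat it as an LP. Let x1 = servings of kale, x2 = servings of salmon, x3 = servings of quinoa, x4 = servings of lentils.
min 0.94x1 + 2.55x2 + 1.06x3 + 0.4x4 with:
  1.2x1 + 0.7x2 + 3.6x3 + 6.1x4 ≥ 13.7   (iron)
  96x1 + 18x2 + 39x3 + 37x4 ≥ 211   (calcium)
  57x1 + 3x4 ≥ 83   (vitamin C)
  x1, x2, x3, x4 ≥ 0.
The optimal basis is {kale, lentils}; salmon, quinoa drop out. The iron and calcium requirements are met with equality.
Optimal quantities: kale = 1.442 servings, lentils = 1.962 servings.
Hence cost = 0.94·1.442 + 0.4·1.962 = €2.1403.

€2.14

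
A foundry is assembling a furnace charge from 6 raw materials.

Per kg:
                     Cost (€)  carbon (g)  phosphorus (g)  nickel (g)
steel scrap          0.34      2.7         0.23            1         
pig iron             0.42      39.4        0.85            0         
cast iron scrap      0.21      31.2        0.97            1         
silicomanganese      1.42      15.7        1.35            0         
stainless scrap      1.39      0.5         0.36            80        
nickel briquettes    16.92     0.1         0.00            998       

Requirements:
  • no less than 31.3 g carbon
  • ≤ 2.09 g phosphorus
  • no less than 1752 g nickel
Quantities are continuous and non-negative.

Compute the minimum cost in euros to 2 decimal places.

€29.90

Let x1 = kg of steel scrap, x2 = kg of pig iron, x3 = kg of cast iron scrap, x4 = kg of silicomanganese, x5 = kg of stainless scrap, x6 = kg of nickel briquettes.
min 0.34x1 + 0.42x2 + 0.21x3 + 1.42x4 + 1.39x5 + 16.92x6 with:
  2.7x1 + 39.4x2 + 31.2x3 + 15.7x4 + 0.5x5 + 0.1x6 ≥ 31.3   (carbon)
  0.23x1 + 0.85x2 + 0.97x3 + 1.35x4 + 0.36x5 ≤ 2.09   (phosphorus)
  1x1 + 1x3 + 80x5 + 998x6 ≥ 1752   (nickel)
  x1, x2, x3, x4, x5, x6 ≥ 0.
The minimum-cost mix takes nothing from steel scrap, pig iron, silicomanganese, stainless scrap — only cast iron scrap, nickel briquettes. The carbon and nickel requirements are met with equality.
Optimal quantities: cast iron scrap = 0.9976 kg, nickel briquettes = 1.755 kg.
Hence cost = 0.21·0.9976 + 16.92·1.755 = €29.9041.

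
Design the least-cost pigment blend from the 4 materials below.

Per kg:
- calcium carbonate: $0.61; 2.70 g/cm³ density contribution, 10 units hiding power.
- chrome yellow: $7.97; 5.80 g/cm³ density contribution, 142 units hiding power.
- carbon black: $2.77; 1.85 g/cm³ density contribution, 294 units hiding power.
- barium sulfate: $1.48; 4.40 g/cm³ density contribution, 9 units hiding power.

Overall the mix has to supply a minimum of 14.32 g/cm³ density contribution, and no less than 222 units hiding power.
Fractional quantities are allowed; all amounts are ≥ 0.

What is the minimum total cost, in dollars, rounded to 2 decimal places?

Let x1 = kg of calcium carbonate, x2 = kg of chrome yellow, x3 = kg of carbon black, x4 = kg of barium sulfate.
Minimize 0.61x1 + 7.97x2 + 2.77x3 + 1.48x4 s.t.:
  2.7x1 + 5.8x2 + 1.85x3 + 4.4x4 ≥ 14.32   (density contribution)
  10x1 + 142x2 + 294x3 + 9x4 ≥ 222   (hiding power)
  x1, x2, x3, x4 ≥ 0.
The optimal basis is {calcium carbonate, carbon black}; chrome yellow, barium sulfate drop out. The density contribution and hiding power requirements are met with equality.
Solving gives x1 = 4.901, x3 = 0.5884.
Hence cost = 0.61·4.901 + 2.77·0.5884 = $4.6195.

$4.62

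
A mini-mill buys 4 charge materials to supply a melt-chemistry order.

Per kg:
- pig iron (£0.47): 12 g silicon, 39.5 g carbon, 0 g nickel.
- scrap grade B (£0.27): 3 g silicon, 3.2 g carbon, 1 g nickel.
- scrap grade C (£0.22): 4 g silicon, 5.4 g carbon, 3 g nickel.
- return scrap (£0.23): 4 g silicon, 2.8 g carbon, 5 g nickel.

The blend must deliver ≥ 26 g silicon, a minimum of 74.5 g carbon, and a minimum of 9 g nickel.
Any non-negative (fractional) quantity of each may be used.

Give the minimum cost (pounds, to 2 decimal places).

£1.24

This is a linear program. Let x1 = kg of pig iron, x2 = kg of scrap grade B, x3 = kg of scrap grade C, x4 = kg of return scrap.
min 0.47x1 + 0.27x2 + 0.22x3 + 0.23x4 subject to:
  12x1 + 3x2 + 4x3 + 4x4 ≥ 26   (silicon)
  39.5x1 + 3.2x2 + 5.4x3 + 2.8x4 ≥ 74.5   (carbon)
  1x2 + 3x3 + 5x4 ≥ 9   (nickel)
  x1, x2, x3, x4 ≥ 0.
The cheapest feasible vertex uses only pig iron, return scrap; scrap grade B, scrap grade C are not used. Binding constraints: carbon and nickel.
So pig iron = 1.758 kg, return scrap = 1.8 kg.
Total cost: 0.47·1.758 + 0.23·1.8 = 1.2403.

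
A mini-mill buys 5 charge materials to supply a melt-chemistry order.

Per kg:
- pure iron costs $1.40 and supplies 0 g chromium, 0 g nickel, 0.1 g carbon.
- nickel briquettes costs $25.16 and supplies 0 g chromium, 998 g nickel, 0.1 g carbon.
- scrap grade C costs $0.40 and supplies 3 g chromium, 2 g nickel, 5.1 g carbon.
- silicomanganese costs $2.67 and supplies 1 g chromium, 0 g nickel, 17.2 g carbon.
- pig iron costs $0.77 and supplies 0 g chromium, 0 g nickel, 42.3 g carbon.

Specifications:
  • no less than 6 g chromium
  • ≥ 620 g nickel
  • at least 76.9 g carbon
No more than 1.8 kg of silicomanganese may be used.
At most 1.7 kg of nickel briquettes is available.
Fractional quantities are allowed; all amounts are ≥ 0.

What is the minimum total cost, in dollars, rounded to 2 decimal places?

$17.54

Let x1 = kg of pure iron, x2 = kg of nickel briquettes, x3 = kg of scrap grade C, x4 = kg of silicomanganese, x5 = kg of pig iron.
Minimize 1.4x1 + 25.16x2 + 0.4x3 + 2.67x4 + 0.77x5 s.t.:
  3x3 + 1x4 ≥ 6   (chromium)
  998x2 + 2x3 ≥ 620   (nickel)
  0.1x1 + 0.1x2 + 5.1x3 + 17.2x4 + 42.3x5 ≥ 76.9   (carbon)
  x4 ≤ 1.8
  x2 ≤ 1.7
  x1, x2, x3, x4, x5 ≥ 0.
The optimal basis is {nickel briquettes, scrap grade C, pig iron}; pure iron, silicomanganese drop out. The chromium, nickel, carbon requirements are met with equality.
Optimal quantities: nickel briquettes = 0.6172 kg, scrap grade C = 2 kg, pig iron = 1.575 kg.
Total cost: 25.16·0.6172 + 0.4·2 + 0.77·1.575 = 17.5415.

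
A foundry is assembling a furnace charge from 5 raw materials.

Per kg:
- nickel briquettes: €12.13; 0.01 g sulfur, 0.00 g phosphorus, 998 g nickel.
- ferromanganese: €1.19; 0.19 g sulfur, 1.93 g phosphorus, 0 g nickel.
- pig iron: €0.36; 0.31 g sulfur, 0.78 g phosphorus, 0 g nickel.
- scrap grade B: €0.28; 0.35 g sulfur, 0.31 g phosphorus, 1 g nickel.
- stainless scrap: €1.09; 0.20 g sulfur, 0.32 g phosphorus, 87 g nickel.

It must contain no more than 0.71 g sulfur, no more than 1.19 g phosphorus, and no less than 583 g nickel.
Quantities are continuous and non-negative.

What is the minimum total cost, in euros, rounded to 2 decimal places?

€7.09

Set it up as a linear program. Let x1 = kg of nickel briquettes, x2 = kg of ferromanganese, x3 = kg of pig iron, x4 = kg of scrap grade B, x5 = kg of stainless scrap.
min 12.13x1 + 1.19x2 + 0.36x3 + 0.28x4 + 1.09x5 subject to:
  0.01x1 + 0.19x2 + 0.31x3 + 0.35x4 + 0.2x5 ≤ 0.71   (sulfur)
  1.93x2 + 0.78x3 + 0.31x4 + 0.32x5 ≤ 1.19   (phosphorus)
  998x1 + 1x4 + 87x5 ≥ 583   (nickel)
  x1, x2, x3, x4, x5 ≥ 0.
At the optimum only nickel briquettes is positive (ferromanganese, pig iron, scrap grade B, stainless scrap = 0). The nickel requirement is met with equality.
That vertex is x1 = 0.5842.
Hence cost = 12.13·0.5842 = €7.0863.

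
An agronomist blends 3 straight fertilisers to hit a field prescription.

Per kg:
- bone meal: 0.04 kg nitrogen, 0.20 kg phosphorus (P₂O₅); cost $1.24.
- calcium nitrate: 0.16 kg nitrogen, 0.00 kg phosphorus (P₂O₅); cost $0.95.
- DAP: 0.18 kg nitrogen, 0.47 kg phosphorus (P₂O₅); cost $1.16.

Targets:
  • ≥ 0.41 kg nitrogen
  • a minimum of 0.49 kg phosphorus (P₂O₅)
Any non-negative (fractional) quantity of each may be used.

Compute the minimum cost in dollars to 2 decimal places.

Let x1 = kg of bone meal, x2 = kg of calcium nitrate, x3 = kg of DAP.
min 1.24x1 + 0.95x2 + 1.16x3 subject to:
  0.04x1 + 0.16x2 + 0.18x3 ≥ 0.41   (nitrogen)
  0.2x1 + 0.47x3 ≥ 0.49   (phosphorus (P₂O₅))
  x1, x2, x3 ≥ 0.
The cheapest feasible vertex uses only calcium nitrate, DAP; bone meal is not used. Binding constraints: nitrogen and phosphorus (P₂O₅).
That vertex is x2 = 1.39, x3 = 1.043.
Cost = 0.95·1.39 + 1.16·1.043 = 2.5304.

$2.53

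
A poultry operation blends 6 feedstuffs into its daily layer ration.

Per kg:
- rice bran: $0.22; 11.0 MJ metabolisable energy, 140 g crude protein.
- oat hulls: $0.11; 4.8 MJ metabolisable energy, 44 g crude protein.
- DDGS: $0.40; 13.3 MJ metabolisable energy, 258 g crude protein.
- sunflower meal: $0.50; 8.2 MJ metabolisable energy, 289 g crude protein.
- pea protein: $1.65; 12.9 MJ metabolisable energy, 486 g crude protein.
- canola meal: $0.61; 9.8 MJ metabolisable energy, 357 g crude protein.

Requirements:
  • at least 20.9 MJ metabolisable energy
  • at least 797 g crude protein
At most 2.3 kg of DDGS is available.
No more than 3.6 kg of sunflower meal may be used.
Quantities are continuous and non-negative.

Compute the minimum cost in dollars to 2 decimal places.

$1.24

This is a linear program. Let x1 = kg of rice bran, x2 = kg of oat hulls, x3 = kg of DDGS, x4 = kg of sunflower meal, x5 = kg of pea protein, x6 = kg of canola meal.
Minimize 0.22x1 + 0.11x2 + 0.4x3 + 0.5x4 + 1.65x5 + 0.61x6 subject to:
  11x1 + 4.8x2 + 13.3x3 + 8.2x4 + 12.9x5 + 9.8x6 ≥ 20.9   (metabolisable energy)
  140x1 + 44x2 + 258x3 + 289x4 + 486x5 + 357x6 ≥ 797   (crude protein)
  x3 ≤ 2.3
  x4 ≤ 3.6
  x1, x2, x3, x4, x5, x6 ≥ 0.
At the optimum only rice bran, DDGS are positive (oat hulls, sunflower meal, pea protein, canola meal = 0). There the crude protein and the DDGS cap constraints are tight.
Solving gives x1 = 1.454, x3 = 2.3.
Hence cost = 0.22·1.454 + 0.4·2.3 = $1.2399.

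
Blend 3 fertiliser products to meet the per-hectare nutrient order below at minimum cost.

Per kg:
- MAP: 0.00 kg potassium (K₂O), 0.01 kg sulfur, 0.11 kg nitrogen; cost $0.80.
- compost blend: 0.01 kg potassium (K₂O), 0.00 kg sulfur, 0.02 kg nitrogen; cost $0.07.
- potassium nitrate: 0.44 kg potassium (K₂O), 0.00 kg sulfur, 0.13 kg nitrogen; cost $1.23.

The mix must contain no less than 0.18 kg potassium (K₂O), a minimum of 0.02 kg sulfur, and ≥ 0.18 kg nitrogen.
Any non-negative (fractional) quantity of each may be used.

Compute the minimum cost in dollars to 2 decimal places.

Treat it as an LP. Let x1 = kg of MAP, x2 = kg of compost blend, x3 = kg of potassium nitrate.
Minimise 0.8x1 + 0.07x2 + 1.23x3 s.t.:
  0.01x2 + 0.44x3 ≥ 0.18   (potassium (K₂O))
  0.01x1 ≥ 0.02   (sulfur)
  0.11x1 + 0.02x2 + 0.13x3 ≥ 0.18   (nitrogen)
  x1, x2, x3 ≥ 0.
The cheapest feasible vertex uses only MAP, potassium nitrate; compost blend is not used. The potassium (K₂O) and sulfur requirements are met with equality.
That vertex is x1 = 2, x3 = 0.4091.
Objective = 0.8·2 + 1.23·0.4091 = 2.1032.

$2.10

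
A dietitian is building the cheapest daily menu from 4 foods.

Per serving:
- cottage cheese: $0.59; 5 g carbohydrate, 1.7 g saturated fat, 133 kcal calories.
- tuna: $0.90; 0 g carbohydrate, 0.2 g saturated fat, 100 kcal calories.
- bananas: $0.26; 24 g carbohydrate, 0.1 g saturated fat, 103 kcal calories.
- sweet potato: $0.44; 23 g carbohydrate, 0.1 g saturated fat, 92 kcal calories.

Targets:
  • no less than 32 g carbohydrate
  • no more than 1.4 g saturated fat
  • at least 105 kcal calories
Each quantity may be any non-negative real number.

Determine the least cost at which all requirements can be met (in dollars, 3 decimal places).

$0.347

Let x1 = servings of cottage cheese, x2 = servings of tuna, x3 = servings of bananas, x4 = servings of sweet potato.
Minimize 0.59x1 + 0.9x2 + 0.26x3 + 0.44x4 s.t.:
  5x1 + 24x3 + 23x4 ≥ 32   (carbohydrate)
  1.7x1 + 0.2x2 + 0.1x3 + 0.1x4 ≤ 1.4   (saturated fat)
  133x1 + 100x2 + 103x3 + 92x4 ≥ 105   (calories)
  x1, x2, x3, x4 ≥ 0.
At the optimum only bananas is positive (cottage cheese, tuna, sweet potato = 0). There the carbohydrate constraint is tight.
Optimal quantities: bananas = 1.333 servings.
Objective = 0.26·1.333 = 0.34658.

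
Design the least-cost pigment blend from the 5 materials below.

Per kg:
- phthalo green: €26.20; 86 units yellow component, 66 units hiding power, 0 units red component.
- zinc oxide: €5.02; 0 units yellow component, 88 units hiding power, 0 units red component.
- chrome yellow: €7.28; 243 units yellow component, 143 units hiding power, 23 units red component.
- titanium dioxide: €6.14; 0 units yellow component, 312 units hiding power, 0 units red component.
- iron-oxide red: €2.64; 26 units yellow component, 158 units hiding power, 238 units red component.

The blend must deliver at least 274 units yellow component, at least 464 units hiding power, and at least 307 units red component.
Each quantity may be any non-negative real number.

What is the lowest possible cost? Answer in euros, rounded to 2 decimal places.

Let x1 = kg of phthalo green, x2 = kg of zinc oxide, x3 = kg of chrome yellow, x4 = kg of titanium dioxide, x5 = kg of iron-oxide red.
min 26.2x1 + 5.02x2 + 7.28x3 + 6.14x4 + 2.64x5 subject to:
  86x1 + 243x3 + 26x5 ≥ 274   (yellow component)
  66x1 + 88x2 + 143x3 + 312x4 + 158x5 ≥ 464   (hiding power)
  23x3 + 238x5 ≥ 307   (red component)
  x1, x2, x3, x4, x5 ≥ 0.
The minimum-cost mix takes nothing from phthalo green, zinc oxide, titanium dioxide — only chrome yellow, iron-oxide red. The yellow component and hiding power requirements are met with equality.
Solving gives x3 = 0.9006, x5 = 2.122.
Hence cost = 7.28·0.9006 + 2.64·2.122 = €12.1584.

€12.16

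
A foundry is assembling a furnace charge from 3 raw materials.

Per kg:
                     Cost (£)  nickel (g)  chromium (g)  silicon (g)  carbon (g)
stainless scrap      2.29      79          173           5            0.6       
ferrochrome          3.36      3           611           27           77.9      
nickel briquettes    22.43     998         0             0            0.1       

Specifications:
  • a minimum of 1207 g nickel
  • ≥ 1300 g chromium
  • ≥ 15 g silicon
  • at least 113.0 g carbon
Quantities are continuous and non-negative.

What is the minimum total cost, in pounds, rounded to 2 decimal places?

£33.10

Let x1 = kg of stainless scrap, x2 = kg of ferrochrome, x3 = kg of nickel briquettes.
Minimize 2.29x1 + 3.36x2 + 22.43x3 s.t.:
  79x1 + 3x2 + 998x3 ≥ 1207   (nickel)
  173x1 + 611x2 ≥ 1300   (chromium)
  5x1 + 27x2 ≥ 15   (silicon)
  0.6x1 + 77.9x2 + 0.1x3 ≥ 113   (carbon)
  x1, x2, x3 ≥ 0.
All 3 inputs are positive at the optimum. Binding constraints: nickel, chromium, carbon.
Solving gives x1 = 2.463, x2 = 1.43, x3 = 1.01.
Objective = 2.29·2.463 + 3.36·1.43 + 22.43·1.01 = 33.0994.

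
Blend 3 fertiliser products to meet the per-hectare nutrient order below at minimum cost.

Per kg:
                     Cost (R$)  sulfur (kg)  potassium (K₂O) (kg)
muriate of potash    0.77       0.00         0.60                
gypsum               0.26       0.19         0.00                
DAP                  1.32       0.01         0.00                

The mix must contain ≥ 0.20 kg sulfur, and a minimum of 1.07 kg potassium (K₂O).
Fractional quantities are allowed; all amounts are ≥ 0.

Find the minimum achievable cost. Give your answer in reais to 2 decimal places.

R$1.65

Let x1 = kg of muriate of potash, x2 = kg of gypsum, x3 = kg of DAP.
min 0.77x1 + 0.26x2 + 1.32x3 s.t.:
  0.19x2 + 0.01x3 ≥ 0.2   (sulfur)
  0.6x1 ≥ 1.07   (potassium (K₂O))
  x1, x2, x3 ≥ 0.
At the optimum only muriate of potash, gypsum are positive (DAP = 0). Binding constraints: sulfur and potassium (K₂O).
So muriate of potash = 1.783 kg, gypsum = 1.053 kg.
Cost = 0.77·1.783 + 0.26·1.053 = 1.6467.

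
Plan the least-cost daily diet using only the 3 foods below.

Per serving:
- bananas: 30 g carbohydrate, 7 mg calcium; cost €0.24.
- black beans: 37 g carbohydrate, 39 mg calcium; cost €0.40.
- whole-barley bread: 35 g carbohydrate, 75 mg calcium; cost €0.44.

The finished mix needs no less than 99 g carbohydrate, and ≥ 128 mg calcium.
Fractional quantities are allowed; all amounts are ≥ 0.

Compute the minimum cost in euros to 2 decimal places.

€1.04

Treat it as an LP. Let x1 = servings of bananas, x2 = servings of black beans, x3 = servings of whole-barley bread.
Minimise 0.24x1 + 0.4x2 + 0.44x3 s.t.:
  30x1 + 37x2 + 35x3 ≥ 99   (carbohydrate)
  7x1 + 39x2 + 75x3 ≥ 128   (calcium)
  x1, x2, x3 ≥ 0.
The cheapest feasible vertex uses only bananas, whole-barley bread; black beans is not used. There the carbohydrate and calcium constraints are tight.
So bananas = 1.469 servings, whole-barley bread = 1.57 servings.
Cost = 0.24·1.469 + 0.44·1.57 = 1.0434.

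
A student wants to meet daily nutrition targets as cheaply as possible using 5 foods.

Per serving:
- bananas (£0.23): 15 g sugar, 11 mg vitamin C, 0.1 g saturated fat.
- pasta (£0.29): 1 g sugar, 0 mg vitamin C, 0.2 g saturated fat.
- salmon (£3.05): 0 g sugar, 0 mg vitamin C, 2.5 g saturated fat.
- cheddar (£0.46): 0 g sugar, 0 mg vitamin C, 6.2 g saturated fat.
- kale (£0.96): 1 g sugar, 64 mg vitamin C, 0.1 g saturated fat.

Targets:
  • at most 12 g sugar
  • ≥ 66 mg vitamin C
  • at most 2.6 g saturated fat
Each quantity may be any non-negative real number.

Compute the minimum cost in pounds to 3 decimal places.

Let x1 = servings of bananas, x2 = servings of pasta, x3 = servings of salmon, x4 = servings of cheddar, x5 = servings of kale.
min 0.23x1 + 0.29x2 + 3.05x3 + 0.46x4 + 0.96x5 with:
  15x1 + 1x2 + 1x5 ≤ 12   (sugar)
  11x1 + 64x5 ≥ 66   (vitamin C)
  0.1x1 + 0.2x2 + 2.5x3 + 6.2x4 + 0.1x5 ≤ 2.6   (saturated fat)
  x1, x2, x3, x4, x5 ≥ 0.
The optimal basis is {kale}; bananas, pasta, salmon, cheddar drop out. There the vitamin C constraint is tight.
That vertex is x5 = 1.031.
Total cost: 0.96·1.031 = 0.98976.

£0.990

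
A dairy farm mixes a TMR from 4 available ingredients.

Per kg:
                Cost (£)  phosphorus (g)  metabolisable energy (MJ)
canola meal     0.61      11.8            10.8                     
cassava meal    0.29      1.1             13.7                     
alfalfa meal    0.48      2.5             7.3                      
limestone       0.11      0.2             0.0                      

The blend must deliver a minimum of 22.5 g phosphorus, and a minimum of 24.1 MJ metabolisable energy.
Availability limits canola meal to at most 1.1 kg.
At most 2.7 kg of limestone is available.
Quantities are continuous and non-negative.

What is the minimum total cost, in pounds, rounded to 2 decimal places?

£2.50

Let x1 = kg of canola meal, x2 = kg of cassava meal, x3 = kg of alfalfa meal, x4 = kg of limestone.
Minimise 0.61x1 + 0.29x2 + 0.48x3 + 0.11x4 subject to:
  11.8x1 + 1.1x2 + 2.5x3 + 0.2x4 ≥ 22.5   (phosphorus)
  10.8x1 + 13.7x2 + 7.3x3 ≥ 24.1   (metabolisable energy)
  x1 ≤ 1.1
  x4 ≤ 2.7
  x1, x2, x3, x4 ≥ 0.
The optimal basis is {canola meal, alfalfa meal}; cassava meal, limestone drop out. There the phosphorus and the canola meal cap constraints are tight.
Solving gives x1 = 1.1, x3 = 3.808.
Objective = 0.61·1.1 + 0.48·3.808 = 2.4988.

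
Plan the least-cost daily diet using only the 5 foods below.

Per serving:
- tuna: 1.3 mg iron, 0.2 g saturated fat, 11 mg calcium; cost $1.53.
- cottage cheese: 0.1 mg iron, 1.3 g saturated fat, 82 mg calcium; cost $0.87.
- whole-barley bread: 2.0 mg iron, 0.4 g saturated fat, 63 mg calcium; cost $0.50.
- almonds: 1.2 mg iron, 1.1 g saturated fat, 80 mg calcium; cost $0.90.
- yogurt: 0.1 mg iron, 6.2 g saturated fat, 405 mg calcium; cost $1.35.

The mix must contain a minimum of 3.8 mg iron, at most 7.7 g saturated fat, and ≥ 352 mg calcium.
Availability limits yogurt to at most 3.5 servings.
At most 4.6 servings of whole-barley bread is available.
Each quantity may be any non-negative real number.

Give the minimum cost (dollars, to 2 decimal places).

Let x1 = servings of tuna, x2 = servings of cottage cheese, x3 = servings of whole-barley bread, x4 = servings of almonds, x5 = servings of yogurt.
Minimise 1.53x1 + 0.87x2 + 0.5x3 + 0.9x4 + 1.35x5 subject to:
  1.3x1 + 0.1x2 + 2x3 + 1.2x4 + 0.1x5 ≥ 3.8   (iron)
  0.2x1 + 1.3x2 + 0.4x3 + 1.1x4 + 6.2x5 ≤ 7.7   (saturated fat)
  11x1 + 82x2 + 63x3 + 80x4 + 405x5 ≥ 352   (calcium)
  x5 ≤ 3.5
  x3 ≤ 4.6
  x1, x2, x3, x4, x5 ≥ 0.
The optimal basis is {whole-barley bread, yogurt}; tuna, cottage cheese, almonds drop out. The iron and calcium requirements are met with equality.
That vertex is x3 = 1.871, x5 = 0.5781.
Total cost: 0.5·1.871 + 1.35·0.5781 = 1.7159.

$1.72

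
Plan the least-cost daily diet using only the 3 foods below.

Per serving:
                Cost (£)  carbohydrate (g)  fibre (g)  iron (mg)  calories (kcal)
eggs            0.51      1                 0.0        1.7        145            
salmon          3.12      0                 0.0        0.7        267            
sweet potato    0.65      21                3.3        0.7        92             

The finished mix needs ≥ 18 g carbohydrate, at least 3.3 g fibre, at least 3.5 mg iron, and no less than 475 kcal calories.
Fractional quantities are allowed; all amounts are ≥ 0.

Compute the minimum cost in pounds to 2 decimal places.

£2.00

Let x1 = servings of eggs, x2 = servings of salmon, x3 = servings of sweet potato.
min 0.51x1 + 3.12x2 + 0.65x3 subject to:
  1x1 + 21x3 ≥ 18   (carbohydrate)
  3.3x3 ≥ 3.3   (fibre)
  1.7x1 + 0.7x2 + 0.7x3 ≥ 3.5   (iron)
  145x1 + 267x2 + 92x3 ≥ 475   (calories)
  x1, x2, x3 ≥ 0.
At the optimum only eggs, sweet potato are positive (salmon = 0). There the fibre and calories constraints are tight.
Optimal quantities: eggs = 2.641 servings, sweet potato = 1 serving.
Total cost: 0.51·2.641 + 0.65·1 = 1.9969.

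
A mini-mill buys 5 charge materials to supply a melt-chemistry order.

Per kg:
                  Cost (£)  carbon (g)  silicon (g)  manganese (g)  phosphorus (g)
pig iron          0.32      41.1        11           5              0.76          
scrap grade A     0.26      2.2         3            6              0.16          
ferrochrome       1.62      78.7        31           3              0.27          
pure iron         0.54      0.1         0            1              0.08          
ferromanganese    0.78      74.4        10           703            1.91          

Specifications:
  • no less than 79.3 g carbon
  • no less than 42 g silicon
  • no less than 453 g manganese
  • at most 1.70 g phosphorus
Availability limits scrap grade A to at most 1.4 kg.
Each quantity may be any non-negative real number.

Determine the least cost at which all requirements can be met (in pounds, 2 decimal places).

£2.29

Let x1 = kg of pig iron, x2 = kg of scrap grade A, x3 = kg of ferrochrome, x4 = kg of pure iron, x5 = kg of ferromanganese.
min 0.32x1 + 0.26x2 + 1.62x3 + 0.54x4 + 0.78x5 s.t.:
  41.1x1 + 2.2x2 + 78.7x3 + 0.1x4 + 74.4x5 ≥ 79.3   (carbon)
  11x1 + 3x2 + 31x3 + 10x5 ≥ 42   (silicon)
  5x1 + 6x2 + 3x3 + 1x4 + 703x5 ≥ 453   (manganese)
  0.76x1 + 0.16x2 + 0.27x3 + 0.08x4 + 1.91x5 ≤ 1.7   (phosphorus)
  x2 ≤ 1.4
  x1, x2, x3, x4, x5 ≥ 0.
The optimal basis is {pig iron, ferrochrome, ferromanganese}; scrap grade A, pure iron drop out. Binding constraints: silicon, manganese, phosphorus.
So pig iron = 0.2576 kg, ferrochrome = 1.058 kg, ferromanganese = 0.638 kg.
Cost = 0.32·0.2576 + 1.62·1.058 + 0.78·0.638 = 2.2940.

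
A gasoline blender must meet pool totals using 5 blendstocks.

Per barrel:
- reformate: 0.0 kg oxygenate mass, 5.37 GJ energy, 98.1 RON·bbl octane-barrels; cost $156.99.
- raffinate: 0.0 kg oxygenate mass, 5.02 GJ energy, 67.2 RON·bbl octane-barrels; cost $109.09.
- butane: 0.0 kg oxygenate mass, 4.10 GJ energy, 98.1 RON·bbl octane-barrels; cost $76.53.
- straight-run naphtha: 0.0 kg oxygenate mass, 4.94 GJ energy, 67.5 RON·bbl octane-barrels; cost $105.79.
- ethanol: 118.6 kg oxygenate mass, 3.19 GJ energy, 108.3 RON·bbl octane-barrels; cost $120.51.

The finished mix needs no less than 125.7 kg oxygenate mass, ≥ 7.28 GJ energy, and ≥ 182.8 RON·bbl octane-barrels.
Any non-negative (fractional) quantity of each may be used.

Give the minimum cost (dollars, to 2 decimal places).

$200.50

Set it up as a linear program. Let x1 = barrels of reformate, x2 = barrels of raffinate, x3 = barrels of butane, x4 = barrels of straight-run naphtha, x5 = barrels of ethanol.
Minimize 156.99x1 + 109.09x2 + 76.53x3 + 105.79x4 + 120.51x5 with:
  118.6x5 ≥ 125.7   (oxygenate mass)
  5.37x1 + 5.02x2 + 4.1x3 + 4.94x4 + 3.19x5 ≥ 7.28   (energy)
  98.1x1 + 67.2x2 + 98.1x3 + 67.5x4 + 108.3x5 ≥ 182.8   (octane-barrels)
  x1, x2, x3, x4, x5 ≥ 0.
The optimal basis is {butane, ethanol}; reformate, raffinate, straight-run naphtha drop out. The oxygenate mass and energy requirements are met with equality.
Solving gives x3 = 0.950983, x5 = 1.05987.
Objective = 76.53·0.950983 + 120.51·1.05987 = 200.5037.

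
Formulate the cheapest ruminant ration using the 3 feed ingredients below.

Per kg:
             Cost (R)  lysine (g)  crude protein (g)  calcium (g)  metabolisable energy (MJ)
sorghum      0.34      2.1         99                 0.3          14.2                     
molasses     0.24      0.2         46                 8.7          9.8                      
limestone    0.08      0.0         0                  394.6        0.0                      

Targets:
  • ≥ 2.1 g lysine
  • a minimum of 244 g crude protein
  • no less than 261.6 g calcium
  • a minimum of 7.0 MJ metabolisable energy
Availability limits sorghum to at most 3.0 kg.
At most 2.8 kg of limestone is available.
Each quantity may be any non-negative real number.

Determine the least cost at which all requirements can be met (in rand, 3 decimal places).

R0.891

Treat it as an LP. Let x1 = kg of sorghum, x2 = kg of molasses, x3 = kg of limestone.
Minimize 0.34x1 + 0.24x2 + 0.08x3 s.t.:
  2.1x1 + 0.2x2 ≥ 2.1   (lysine)
  99x1 + 46x2 ≥ 244   (crude protein)
  0.3x1 + 8.7x2 + 394.6x3 ≥ 261.6   (calcium)
  14.2x1 + 9.8x2 ≥ 7   (metabolisable energy)
  x1 ≤ 3
  x3 ≤ 2.8
  x1, x2, x3 ≥ 0.
The optimal basis is {sorghum, limestone}; molasses drops out. There the crude protein and calcium constraints are tight.
Solving gives x1 = 2.465, x3 = 0.6611.
Objective = 0.34·2.465 + 0.08·0.6611 = 0.89099.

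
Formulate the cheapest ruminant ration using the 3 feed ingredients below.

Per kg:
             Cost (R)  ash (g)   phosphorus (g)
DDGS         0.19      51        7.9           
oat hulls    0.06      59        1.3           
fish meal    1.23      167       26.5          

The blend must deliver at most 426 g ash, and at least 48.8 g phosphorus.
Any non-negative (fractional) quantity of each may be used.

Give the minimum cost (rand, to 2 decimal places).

Let x1 = kg of DDGS, x2 = kg of oat hulls, x3 = kg of fish meal.
Minimize 0.19x1 + 0.06x2 + 1.23x3 subject to:
  51x1 + 59x2 + 167x3 ≤ 426   (ash)
  7.9x1 + 1.3x2 + 26.5x3 ≥ 48.8   (phosphorus)
  x1, x2, x3 ≥ 0.
The optimal basis is {DDGS}; oat hulls, fish meal drop out. The phosphorus requirement is met with equality.
Optimal quantities: DDGS = 6.177 kg.
Cost = 0.19·6.177 = 1.1736.

R1.17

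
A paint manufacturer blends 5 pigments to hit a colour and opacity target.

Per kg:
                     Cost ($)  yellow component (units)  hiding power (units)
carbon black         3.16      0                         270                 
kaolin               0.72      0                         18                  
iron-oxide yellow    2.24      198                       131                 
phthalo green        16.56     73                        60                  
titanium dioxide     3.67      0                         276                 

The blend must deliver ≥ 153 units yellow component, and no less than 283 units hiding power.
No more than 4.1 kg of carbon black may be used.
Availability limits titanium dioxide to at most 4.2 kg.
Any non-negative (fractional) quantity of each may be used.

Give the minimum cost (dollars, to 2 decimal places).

Let x1 = kg of carbon black, x2 = kg of kaolin, x3 = kg of iron-oxide yellow, x4 = kg of phthalo green, x5 = kg of titanium dioxide.
Minimize 3.16x1 + 0.72x2 + 2.24x3 + 16.56x4 + 3.67x5 subject to:
  198x3 + 73x4 ≥ 153   (yellow component)
  270x1 + 18x2 + 131x3 + 60x4 + 276x5 ≥ 283   (hiding power)
  x1 ≤ 4.1
  x5 ≤ 4.2
  x1, x2, x3, x4, x5 ≥ 0.
The cheapest feasible vertex uses only carbon black, iron-oxide yellow; kaolin, phthalo green, titanium dioxide are not used. There the yellow component and hiding power constraints are tight.
Solving gives x1 = 0.6732, x3 = 0.7727.
Total cost: 3.16·0.6732 + 2.24·0.7727 = 3.8582.

$3.86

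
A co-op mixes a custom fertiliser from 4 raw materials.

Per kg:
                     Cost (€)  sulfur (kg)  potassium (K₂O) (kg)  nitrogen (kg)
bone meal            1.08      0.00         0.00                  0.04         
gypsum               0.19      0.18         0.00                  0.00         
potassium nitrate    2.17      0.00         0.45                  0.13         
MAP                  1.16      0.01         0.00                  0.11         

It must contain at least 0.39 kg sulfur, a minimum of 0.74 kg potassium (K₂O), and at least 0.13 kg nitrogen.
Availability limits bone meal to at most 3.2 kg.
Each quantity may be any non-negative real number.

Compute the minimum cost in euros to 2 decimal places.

This is a linear program. Let x1 = kg of bone meal, x2 = kg of gypsum, x3 = kg of potassium nitrate, x4 = kg of MAP.
Minimise 1.08x1 + 0.19x2 + 2.17x3 + 1.16x4 with:
  0.18x2 + 0.01x4 ≥ 0.39   (sulfur)
  0.45x3 ≥ 0.74   (potassium (K₂O))
  0.04x1 + 0.13x3 + 0.11x4 ≥ 0.13   (nitrogen)
  x1 ≤ 3.2
  x1, x2, x3, x4 ≥ 0.
At the optimum only gypsum, potassium nitrate are positive (bone meal, MAP = 0). Binding constraints: sulfur and potassium (K₂O).
That vertex is x2 = 2.167, x3 = 1.644.
Objective = 0.19·2.167 + 2.17·1.644 = 3.9792.

€3.98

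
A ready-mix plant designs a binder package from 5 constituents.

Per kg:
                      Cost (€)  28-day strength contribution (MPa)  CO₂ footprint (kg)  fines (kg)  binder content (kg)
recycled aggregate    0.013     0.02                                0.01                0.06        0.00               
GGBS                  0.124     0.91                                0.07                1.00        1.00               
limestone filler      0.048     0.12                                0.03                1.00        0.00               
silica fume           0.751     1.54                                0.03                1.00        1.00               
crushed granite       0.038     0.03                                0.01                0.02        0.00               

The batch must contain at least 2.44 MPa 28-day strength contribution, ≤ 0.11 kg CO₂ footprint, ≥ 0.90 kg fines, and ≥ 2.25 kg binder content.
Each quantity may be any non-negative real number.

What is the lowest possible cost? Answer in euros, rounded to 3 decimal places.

€1.024

Let x1 = kg of recycled aggregate, x2 = kg of GGBS, x3 = kg of limestone filler, x4 = kg of silica fume, x5 = kg of crushed granite.
Minimise 0.013x1 + 0.124x2 + 0.048x3 + 0.751x4 + 0.038x5 s.t.:
  0.02x1 + 0.91x2 + 0.12x3 + 1.54x4 + 0.03x5 ≥ 2.44   (28-day strength contribution)
  0.01x1 + 0.07x2 + 0.03x3 + 0.03x4 + 0.01x5 ≤ 0.11   (CO₂ footprint)
  0.06x1 + 1x2 + 1x3 + 1x4 + 0.02x5 ≥ 0.9   (fines)
  1x2 + 1x4 ≥ 2.25   (binder content)
  x1, x2, x3, x4, x5 ≥ 0.
The optimal basis is {GGBS, silica fume}; recycled aggregate, limestone filler, crushed granite drop out. The CO₂ footprint and binder content requirements are met with equality.
That vertex is x2 = 1.062, x4 = 1.188.
Total cost: 0.124·1.062 + 0.751·1.188 = 1.02388.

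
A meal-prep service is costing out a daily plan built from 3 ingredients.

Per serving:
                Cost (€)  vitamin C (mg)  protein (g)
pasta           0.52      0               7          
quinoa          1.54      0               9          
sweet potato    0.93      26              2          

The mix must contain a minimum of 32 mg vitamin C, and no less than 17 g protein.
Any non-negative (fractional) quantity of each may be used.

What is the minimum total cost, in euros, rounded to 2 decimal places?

€2.22

Treat it as an LP. Let x1 = servings of pasta, x2 = servings of quinoa, x3 = servings of sweet potato.
min 0.52x1 + 1.54x2 + 0.93x3 s.t.:
  26x3 ≥ 32   (vitamin C)
  7x1 + 9x2 + 2x3 ≥ 17   (protein)
  x1, x2, x3 ≥ 0.
The optimal basis is {pasta, sweet potato}; quinoa drops out. There the vitamin C and protein constraints are tight.
That vertex is x1 = 2.077, x3 = 1.231.
Objective = 0.52·2.077 + 0.93·1.231 = 2.2249.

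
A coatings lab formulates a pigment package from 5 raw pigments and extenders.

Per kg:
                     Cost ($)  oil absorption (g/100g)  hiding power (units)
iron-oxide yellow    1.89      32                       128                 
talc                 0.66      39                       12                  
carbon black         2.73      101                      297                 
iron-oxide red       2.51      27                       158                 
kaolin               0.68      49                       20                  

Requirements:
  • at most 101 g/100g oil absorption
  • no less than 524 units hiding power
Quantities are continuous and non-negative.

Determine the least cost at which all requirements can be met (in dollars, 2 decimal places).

$7.87

Let x1 = kg of iron-oxide yellow, x2 = kg of talc, x3 = kg of carbon black, x4 = kg of iron-oxide red, x5 = kg of kaolin.
min 1.89x1 + 0.66x2 + 2.73x3 + 2.51x4 + 0.68x5 with:
  32x1 + 39x2 + 101x3 + 27x4 + 49x5 ≤ 101   (oil absorption)
  128x1 + 12x2 + 297x3 + 158x4 + 20x5 ≥ 524   (hiding power)
  x1, x2, x3, x4, x5 ≥ 0.
At the optimum only carbon black, iron-oxide red are positive (iron-oxide yellow, talc, kaolin = 0). Binding constraints: oil absorption and hiding power.
Optimal quantities: carbon black = 0.228 kg, iron-oxide red = 2.888 kg.
Hence cost = 2.73·0.228 + 2.51·2.888 = $7.8713.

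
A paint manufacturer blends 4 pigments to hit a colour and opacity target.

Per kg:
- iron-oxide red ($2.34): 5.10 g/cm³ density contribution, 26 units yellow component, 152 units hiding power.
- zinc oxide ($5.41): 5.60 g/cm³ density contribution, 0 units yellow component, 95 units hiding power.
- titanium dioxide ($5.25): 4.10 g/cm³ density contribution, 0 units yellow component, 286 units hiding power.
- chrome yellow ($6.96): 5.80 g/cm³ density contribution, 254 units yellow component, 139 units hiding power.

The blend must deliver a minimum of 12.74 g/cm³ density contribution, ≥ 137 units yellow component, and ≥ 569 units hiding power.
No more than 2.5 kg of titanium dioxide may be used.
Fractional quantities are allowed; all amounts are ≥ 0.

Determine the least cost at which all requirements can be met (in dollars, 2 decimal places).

Treat it as an LP. Let x1 = kg of iron-oxide red, x2 = kg of zinc oxide, x3 = kg of titanium dioxide, x4 = kg of chrome yellow.
Minimize 2.34x1 + 5.41x2 + 5.25x3 + 6.96x4 with:
  5.1x1 + 5.6x2 + 4.1x3 + 5.8x4 ≥ 12.74   (density contribution)
  26x1 + 254x4 ≥ 137   (yellow component)
  152x1 + 95x2 + 286x3 + 139x4 ≥ 569   (hiding power)
  x3 ≤ 2.5
  x1, x2, x3, x4 ≥ 0.
At the optimum only iron-oxide red, chrome yellow are positive (zinc oxide, titanium dioxide = 0). The yellow component and hiding power requirements are met with equality.
That vertex is x1 = 3.586, x4 = 0.1723.
Total cost: 2.34·3.586 + 6.96·0.1723 = 9.5904.

$9.59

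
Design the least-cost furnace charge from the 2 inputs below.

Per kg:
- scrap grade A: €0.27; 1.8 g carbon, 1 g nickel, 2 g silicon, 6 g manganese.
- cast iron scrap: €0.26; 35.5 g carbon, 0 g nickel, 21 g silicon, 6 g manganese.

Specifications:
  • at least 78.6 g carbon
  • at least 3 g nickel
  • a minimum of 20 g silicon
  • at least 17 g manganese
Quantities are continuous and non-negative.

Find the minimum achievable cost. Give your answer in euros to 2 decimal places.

Let x1 = kg of scrap grade A, x2 = kg of cast iron scrap.
min 0.27x1 + 0.26x2 subject to:
  1.8x1 + 35.5x2 ≥ 78.6   (carbon)
  1x1 ≥ 3   (nickel)
  2x1 + 21x2 ≥ 20   (silicon)
  6x1 + 6x2 ≥ 17   (manganese)
  x1, x2 ≥ 0.
Both inputs are positive at the optimum. The carbon and nickel requirements are met with equality.
So scrap grade A = 3 kg, cast iron scrap = 2.062 kg.
Cost = 0.27·3 + 0.26·2.062 = 1.3461.

€1.35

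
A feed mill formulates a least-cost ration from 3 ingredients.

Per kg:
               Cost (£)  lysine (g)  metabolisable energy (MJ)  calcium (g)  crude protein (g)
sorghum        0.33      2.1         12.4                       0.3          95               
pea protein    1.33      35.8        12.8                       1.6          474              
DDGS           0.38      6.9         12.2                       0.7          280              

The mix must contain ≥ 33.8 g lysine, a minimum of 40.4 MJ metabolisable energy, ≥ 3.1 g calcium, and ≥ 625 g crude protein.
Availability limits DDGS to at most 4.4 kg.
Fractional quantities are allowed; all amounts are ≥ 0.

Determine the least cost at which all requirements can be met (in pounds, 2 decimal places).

This is a linear program. Let x1 = kg of sorghum, x2 = kg of pea protein, x3 = kg of DDGS.
min 0.33x1 + 1.33x2 + 0.38x3 with:
  2.1x1 + 35.8x2 + 6.9x3 ≥ 33.8   (lysine)
  12.4x1 + 12.8x2 + 12.2x3 ≥ 40.4   (metabolisable energy)
  0.3x1 + 1.6x2 + 0.7x3 ≥ 3.1   (calcium)
  95x1 + 474x2 + 280x3 ≥ 625   (crude protein)
  x3 ≤ 4.4
  x1, x2, x3 ≥ 0.
At the optimum only pea protein, DDGS are positive (sorghum = 0). Binding constraints: lysine and calcium.
Optimal quantities: pea protein = 0.1619 kg, DDGS = 4.058 kg.
Total cost: 1.33·0.1619 + 0.38·4.058 = 1.7574.

£1.76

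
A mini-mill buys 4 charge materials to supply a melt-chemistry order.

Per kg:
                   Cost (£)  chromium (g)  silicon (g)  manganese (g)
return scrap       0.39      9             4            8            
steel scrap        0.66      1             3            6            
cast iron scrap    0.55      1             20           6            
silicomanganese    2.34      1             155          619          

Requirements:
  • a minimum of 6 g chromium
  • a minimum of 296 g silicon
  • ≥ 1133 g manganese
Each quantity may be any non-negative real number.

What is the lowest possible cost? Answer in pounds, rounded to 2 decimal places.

£4.62

Let x1 = kg of return scrap, x2 = kg of steel scrap, x3 = kg of cast iron scrap, x4 = kg of silicomanganese.
min 0.39x1 + 0.66x2 + 0.55x3 + 2.34x4 with:
  9x1 + 1x2 + 1x3 + 1x4 ≥ 6   (chromium)
  4x1 + 3x2 + 20x3 + 155x4 ≥ 296   (silicon)
  8x1 + 6x2 + 6x3 + 619x4 ≥ 1133   (manganese)
  x1, x2, x3, x4 ≥ 0.
At the optimum only return scrap, silicomanganese are positive (steel scrap, cast iron scrap = 0). The chromium and silicon requirements are met with equality.
So return scrap = 0.4558 kg, silicomanganese = 1.898 kg.
Total cost: 0.39·0.4558 + 2.34·1.898 = 4.6191.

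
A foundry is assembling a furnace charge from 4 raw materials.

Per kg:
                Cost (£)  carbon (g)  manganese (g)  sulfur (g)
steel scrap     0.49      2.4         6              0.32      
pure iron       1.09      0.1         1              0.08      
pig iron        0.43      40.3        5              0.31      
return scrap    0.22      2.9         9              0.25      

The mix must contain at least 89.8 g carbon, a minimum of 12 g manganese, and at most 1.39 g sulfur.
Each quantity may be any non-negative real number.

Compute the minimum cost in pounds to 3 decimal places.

£0.977

This is a linear program. Let x1 = kg of steel scrap, x2 = kg of pure iron, x3 = kg of pig iron, x4 = kg of return scrap.
Minimize 0.49x1 + 1.09x2 + 0.43x3 + 0.22x4 subject to:
  2.4x1 + 0.1x2 + 40.3x3 + 2.9x4 ≥ 89.8   (carbon)
  6x1 + 1x2 + 5x3 + 9x4 ≥ 12   (manganese)
  0.32x1 + 0.08x2 + 0.31x3 + 0.25x4 ≤ 1.39   (sulfur)
  x1, x2, x3, x4 ≥ 0.
At the optimum only pig iron, return scrap are positive (steel scrap, pure iron = 0). The carbon and manganese requirements are met with equality.
So pig iron = 2.221 kg, return scrap = 0.09937 kg.
Total cost: 0.43·2.221 + 0.22·0.09937 = 0.97689.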